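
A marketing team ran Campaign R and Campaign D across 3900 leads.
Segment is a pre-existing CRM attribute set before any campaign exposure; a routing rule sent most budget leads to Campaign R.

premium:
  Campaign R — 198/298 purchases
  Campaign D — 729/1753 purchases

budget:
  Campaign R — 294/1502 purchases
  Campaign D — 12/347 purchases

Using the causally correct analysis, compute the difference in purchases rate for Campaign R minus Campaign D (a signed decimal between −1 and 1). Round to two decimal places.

The stratified and pooled comparisons disagree (Campaign R wins within each customer segment; Campaign D wins overall), so the answer turns on the causal role of customer segment.
Nothing the campaign does changes customer segment; the imbalance is an allocation artefact. With customer segment also predicting the outcome, the pooled figure is confounded, and the within-stratum comparison is the causal one.
Adjusting over the population distribution of customer segment: 0.526·(0.664−0.416) + 0.474·(0.196−0.035) = +0.207.

+0.21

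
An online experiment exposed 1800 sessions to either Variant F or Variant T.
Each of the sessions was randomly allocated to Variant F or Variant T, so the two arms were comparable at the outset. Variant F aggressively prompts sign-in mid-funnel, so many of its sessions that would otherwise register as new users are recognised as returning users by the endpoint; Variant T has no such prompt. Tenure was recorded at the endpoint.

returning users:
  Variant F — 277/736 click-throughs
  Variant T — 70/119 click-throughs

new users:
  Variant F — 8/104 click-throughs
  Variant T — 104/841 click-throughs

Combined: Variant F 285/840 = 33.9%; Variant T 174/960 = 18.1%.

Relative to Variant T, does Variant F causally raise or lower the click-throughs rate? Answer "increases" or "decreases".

increases

Stratifying would compare variants among sessions the variants themselves sorted into user tenure groups — a form of selection on an intermediate. The unconditioned pooled rates give the total causal effect.
Pooled: Variant F 33.9% vs Variant T 18.1%; Variant F is higher overall.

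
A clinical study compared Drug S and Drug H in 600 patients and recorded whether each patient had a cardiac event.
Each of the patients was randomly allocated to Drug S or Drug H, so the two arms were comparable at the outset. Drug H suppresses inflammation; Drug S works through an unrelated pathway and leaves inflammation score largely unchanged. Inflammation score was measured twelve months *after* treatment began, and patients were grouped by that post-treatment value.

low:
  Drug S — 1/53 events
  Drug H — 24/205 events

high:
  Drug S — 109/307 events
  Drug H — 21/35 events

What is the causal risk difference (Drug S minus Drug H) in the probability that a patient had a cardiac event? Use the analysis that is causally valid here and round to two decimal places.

+0.12

Because the drug influences inflammation score, inflammation score is a post-treatment mediator, not a confounder. Stratifying on it would bias the estimate; the causal effect is the crude pooled difference.
The causal difference is the pooled difference: 0.306 − 0.188 = +0.118.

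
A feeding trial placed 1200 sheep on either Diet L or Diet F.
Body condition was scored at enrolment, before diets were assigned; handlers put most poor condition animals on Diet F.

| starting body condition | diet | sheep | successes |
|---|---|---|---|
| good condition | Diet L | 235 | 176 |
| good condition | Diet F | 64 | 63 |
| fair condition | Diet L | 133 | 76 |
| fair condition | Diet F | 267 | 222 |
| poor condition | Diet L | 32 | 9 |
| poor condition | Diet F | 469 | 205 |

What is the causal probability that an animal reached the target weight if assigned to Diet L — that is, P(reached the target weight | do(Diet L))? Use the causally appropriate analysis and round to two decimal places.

The starting body condition-specific comparison favours Diet F throughout, but the pooled figures favour Diet L. The question is whether to condition on starting body condition.
Starting body condition differs across diets for reasons unrelated to any effect of the diet itself, and it separately predicts the outcome — a classic confounder. We must compare within starting body condition levels.
Standardising Diet L to the population starting body condition mix: 0.249·176/235 + 0.333·76/133 + 0.417·9/32 = 0.495.

0.49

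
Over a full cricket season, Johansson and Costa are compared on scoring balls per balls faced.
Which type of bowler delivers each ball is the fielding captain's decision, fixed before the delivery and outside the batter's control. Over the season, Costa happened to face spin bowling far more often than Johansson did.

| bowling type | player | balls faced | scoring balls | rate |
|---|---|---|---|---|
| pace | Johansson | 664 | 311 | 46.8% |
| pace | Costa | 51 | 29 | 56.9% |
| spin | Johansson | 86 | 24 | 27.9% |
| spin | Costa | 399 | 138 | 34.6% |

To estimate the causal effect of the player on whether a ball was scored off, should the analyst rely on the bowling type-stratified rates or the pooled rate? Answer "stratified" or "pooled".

stratified

Here bowling type is a common cause — it drives both which player a case falls under and the outcome. The crude comparison mixes populations; the stratum-specific rates are the causally relevant ones.
Within each level — pace: 46.8% vs 56.9%; spin: 27.9% vs 34.6% — Costa is higher every time.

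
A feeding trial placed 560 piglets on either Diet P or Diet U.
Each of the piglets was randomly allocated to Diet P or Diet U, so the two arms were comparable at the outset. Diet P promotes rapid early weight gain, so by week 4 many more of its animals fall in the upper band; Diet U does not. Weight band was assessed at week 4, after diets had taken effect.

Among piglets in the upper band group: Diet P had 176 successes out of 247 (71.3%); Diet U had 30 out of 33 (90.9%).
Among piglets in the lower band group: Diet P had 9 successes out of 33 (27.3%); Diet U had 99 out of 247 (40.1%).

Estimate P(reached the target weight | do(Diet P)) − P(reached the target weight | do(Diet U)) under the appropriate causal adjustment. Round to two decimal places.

Week-4 weight band is downstream of the diet. One should not condition on a consequence of treatment, so the overall rates are the right comparison.
The causal difference is the pooled difference: 0.661 − 0.461 = +0.200.

+0.20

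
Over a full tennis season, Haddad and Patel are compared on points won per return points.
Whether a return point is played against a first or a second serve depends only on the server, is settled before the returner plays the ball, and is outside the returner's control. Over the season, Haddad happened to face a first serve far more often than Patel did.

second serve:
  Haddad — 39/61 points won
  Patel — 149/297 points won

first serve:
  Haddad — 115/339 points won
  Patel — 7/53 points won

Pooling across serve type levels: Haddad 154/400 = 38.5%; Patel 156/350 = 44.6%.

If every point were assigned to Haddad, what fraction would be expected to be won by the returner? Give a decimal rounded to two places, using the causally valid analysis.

Haddad is higher inside every serve type stratum but Patel is higher in aggregate. Whether to stratify depends on how serve type relates to the player.
The imbalance in serve type arose from how return points were allocated, not from anything the player did; and serve type independently affects the outcome. The pooled gap is confounded — condition on serve type.
Standardising Haddad to the population serve type mix: 0.477·39/61 + 0.523·115/339 = 0.482.

0.48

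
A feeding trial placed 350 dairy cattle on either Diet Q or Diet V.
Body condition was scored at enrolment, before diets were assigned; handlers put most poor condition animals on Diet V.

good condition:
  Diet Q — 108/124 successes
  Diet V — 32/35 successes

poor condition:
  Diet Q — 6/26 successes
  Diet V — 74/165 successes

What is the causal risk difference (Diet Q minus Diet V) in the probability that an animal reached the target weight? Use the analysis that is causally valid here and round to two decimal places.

-0.14

Here starting body condition is a common cause — it drives both which diet a case falls under and the outcome. The crude comparison mixes populations; the stratum-specific rates are the causally relevant ones.
Adjusting over the population distribution of starting body condition: 0.454·(0.871−0.914) + 0.546·(0.231−0.448) = -0.138.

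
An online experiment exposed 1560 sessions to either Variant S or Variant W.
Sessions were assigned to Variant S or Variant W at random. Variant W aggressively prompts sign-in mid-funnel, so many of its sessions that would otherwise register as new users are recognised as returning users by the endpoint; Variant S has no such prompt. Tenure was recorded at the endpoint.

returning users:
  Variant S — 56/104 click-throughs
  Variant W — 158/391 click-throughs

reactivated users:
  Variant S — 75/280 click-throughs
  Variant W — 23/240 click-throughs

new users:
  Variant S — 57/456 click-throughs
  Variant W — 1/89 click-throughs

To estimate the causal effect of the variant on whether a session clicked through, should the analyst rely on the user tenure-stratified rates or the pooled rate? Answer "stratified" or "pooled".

pooled

The distribution of user tenure is itself part of what the variant does — it is an intermediate outcome. Holding it fixed would remove that part of the effect; the total effect is the pooled difference.
Pooled: Variant S 22.4% vs Variant W 25.3%; Variant W is higher overall.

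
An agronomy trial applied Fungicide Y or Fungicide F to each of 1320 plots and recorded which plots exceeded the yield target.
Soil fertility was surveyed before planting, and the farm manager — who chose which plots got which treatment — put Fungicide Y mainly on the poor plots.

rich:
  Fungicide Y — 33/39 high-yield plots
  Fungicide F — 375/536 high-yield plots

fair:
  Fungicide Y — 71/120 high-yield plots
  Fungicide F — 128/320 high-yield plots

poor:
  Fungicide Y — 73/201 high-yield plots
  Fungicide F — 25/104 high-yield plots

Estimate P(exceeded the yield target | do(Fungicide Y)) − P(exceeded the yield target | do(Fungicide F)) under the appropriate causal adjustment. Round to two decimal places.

+0.16

Fungicide Y is higher inside every soil fertility stratum but Fungicide F is higher in aggregate. Whether to stratify depends on how soil fertility relates to the fungicide.
The imbalance in soil fertility arose from how plots were allocated, not from anything the fungicide did; and soil fertility independently affects the outcome. The pooled gap is confounded — condition on soil fertility.
Adjusting over the population distribution of soil fertility: 0.436·(0.846−0.700) + 0.333·(0.592−0.400) + 0.231·(0.363−0.240) = +0.156.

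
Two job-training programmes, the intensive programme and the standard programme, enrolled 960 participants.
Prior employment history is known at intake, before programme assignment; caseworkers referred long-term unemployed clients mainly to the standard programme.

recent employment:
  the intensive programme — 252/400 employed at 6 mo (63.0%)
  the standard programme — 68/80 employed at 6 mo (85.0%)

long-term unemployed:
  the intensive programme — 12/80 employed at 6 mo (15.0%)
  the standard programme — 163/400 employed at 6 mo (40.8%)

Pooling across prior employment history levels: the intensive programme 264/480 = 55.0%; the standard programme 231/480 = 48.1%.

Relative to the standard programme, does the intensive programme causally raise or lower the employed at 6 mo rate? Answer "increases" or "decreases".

decreases

Since prior employment history is a pre-existing factor (not a product of the programme) and it affects the outcome on its own, it is a confounder. The stratified rates, not the pooled rate, identify the causal effect.
Within each level — recent employment: 63.0% vs 85.0%; long-term unemployed: 15.0% vs 40.8% — the standard programme is higher every time.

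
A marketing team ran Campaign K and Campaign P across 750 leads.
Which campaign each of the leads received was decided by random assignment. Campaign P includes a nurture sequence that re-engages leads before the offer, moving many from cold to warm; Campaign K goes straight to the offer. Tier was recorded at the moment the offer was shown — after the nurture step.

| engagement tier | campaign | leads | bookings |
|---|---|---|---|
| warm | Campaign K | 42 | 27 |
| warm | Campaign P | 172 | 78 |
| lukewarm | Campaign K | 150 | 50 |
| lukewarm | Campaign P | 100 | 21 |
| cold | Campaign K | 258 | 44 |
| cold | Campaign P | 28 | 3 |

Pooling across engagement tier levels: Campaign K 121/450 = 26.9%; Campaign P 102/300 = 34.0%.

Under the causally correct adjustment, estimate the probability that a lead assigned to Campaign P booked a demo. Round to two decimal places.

Engagement tier is recorded after the campaign and is itself shifted by it — it sits on the causal path from campaign to outcome. Conditioning on a mediator would strip out part of the effect we want; the pooled comparison gives the total causal effect.
So P(outcome | do(Campaign P)) is just the pooled rate for Campaign P: 102/300 = 0.340.

0.34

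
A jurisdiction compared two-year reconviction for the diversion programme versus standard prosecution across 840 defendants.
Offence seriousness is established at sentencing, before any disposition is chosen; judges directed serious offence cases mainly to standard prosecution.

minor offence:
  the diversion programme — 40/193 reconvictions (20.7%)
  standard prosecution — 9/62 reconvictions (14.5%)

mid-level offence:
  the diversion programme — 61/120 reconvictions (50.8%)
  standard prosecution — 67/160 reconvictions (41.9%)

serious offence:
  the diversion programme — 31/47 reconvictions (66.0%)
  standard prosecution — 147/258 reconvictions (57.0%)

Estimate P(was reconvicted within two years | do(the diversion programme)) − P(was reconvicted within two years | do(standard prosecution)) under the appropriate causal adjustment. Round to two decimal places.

+0.08

Here offence seriousness is a common cause — it drives both which disposition a case falls under and the outcome. The crude comparison mixes populations; the stratum-specific rates are the causally relevant ones.
Adjusting over the population distribution of offence seriousness: 0.304·(0.207−0.145) + 0.333·(0.508−0.419) + 0.363·(0.660−0.570) = +0.081.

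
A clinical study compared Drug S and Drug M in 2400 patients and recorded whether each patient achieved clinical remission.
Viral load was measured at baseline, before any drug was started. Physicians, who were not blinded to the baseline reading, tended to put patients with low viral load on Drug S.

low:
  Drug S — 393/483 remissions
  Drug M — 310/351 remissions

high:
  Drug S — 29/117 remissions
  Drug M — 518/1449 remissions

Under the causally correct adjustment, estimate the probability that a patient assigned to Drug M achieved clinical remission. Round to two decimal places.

The imbalance in viral load arose from how patients were allocated, not from anything the drug did; and viral load independently affects the outcome. The pooled gap is confounded — condition on viral load.
Standardising Drug M to the population viral load mix: 0.347·310/351 + 0.652·518/1449 = 0.540.

0.54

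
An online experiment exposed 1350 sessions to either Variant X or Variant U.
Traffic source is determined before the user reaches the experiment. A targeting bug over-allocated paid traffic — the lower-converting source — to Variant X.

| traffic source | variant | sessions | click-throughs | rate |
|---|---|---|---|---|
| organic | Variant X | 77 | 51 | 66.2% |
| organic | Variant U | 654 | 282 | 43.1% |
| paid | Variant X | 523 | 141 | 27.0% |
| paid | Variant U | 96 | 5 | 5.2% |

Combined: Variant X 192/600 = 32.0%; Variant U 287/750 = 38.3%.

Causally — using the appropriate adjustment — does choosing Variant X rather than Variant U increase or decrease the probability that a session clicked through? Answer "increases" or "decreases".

increases

Here traffic source is a common cause — it drives both which variant a case falls under and the outcome. The crude comparison mixes populations; the stratum-specific rates are the causally relevant ones.
Within each level — organic: 66.2% vs 43.1%; paid: 27.0% vs 5.2% — Variant X is higher every time.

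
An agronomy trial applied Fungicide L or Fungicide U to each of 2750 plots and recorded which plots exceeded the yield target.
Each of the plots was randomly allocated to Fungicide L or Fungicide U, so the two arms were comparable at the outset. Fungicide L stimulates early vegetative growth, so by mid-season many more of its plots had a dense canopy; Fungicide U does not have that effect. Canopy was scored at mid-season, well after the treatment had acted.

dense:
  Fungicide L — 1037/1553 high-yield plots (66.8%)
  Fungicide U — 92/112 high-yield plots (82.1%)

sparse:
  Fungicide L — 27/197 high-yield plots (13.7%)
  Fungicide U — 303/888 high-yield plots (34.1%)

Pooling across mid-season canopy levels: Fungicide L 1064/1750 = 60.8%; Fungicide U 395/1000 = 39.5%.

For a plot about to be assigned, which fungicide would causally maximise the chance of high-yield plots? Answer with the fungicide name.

Mid-season canopy here is a post-treatment variable shaped by the fungicide; conditioning on it would introduce bias rather than remove it. The overall comparison is the causal one.
Pooled: Fungicide L 60.8% vs Fungicide U 39.5%; Fungicide L is higher overall.

Fungicide L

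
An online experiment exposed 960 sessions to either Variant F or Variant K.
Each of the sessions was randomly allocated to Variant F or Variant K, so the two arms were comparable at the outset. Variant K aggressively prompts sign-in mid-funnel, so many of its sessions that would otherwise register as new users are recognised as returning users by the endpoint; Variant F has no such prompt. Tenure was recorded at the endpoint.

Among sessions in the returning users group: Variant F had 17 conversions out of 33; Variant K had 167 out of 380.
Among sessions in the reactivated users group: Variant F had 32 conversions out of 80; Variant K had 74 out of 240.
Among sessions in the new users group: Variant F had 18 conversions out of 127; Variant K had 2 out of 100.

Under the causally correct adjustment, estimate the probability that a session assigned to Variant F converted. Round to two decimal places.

0.28

The stratified and pooled comparisons disagree (Variant F wins within each user tenure; Variant K wins overall), so the answer turns on the causal role of user tenure.
Because the variant influences user tenure, user tenure is a post-treatment mediator, not a confounder. Stratifying on it would bias the estimate; the causal effect is the crude pooled difference.
So P(outcome | do(Variant F)) is just the pooled rate for Variant F: 67/240 = 0.279.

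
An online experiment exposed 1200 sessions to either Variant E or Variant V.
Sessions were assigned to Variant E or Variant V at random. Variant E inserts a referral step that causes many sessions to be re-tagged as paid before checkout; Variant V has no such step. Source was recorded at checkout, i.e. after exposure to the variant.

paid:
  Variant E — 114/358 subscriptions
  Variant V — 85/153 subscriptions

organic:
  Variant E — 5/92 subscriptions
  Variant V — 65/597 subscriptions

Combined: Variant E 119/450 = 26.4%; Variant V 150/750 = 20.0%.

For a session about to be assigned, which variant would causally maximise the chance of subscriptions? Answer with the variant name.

Variant E

The traffic source-specific comparison favours Variant V throughout, but the pooled figures favour Variant E. The question is whether to condition on traffic source.
The distribution of traffic source is itself part of what the variant does — it is an intermediate outcome. Holding it fixed would remove that part of the effect; the total effect is the pooled difference.
Pooled: Variant E 26.4% vs Variant V 20.0%; Variant E is higher overall.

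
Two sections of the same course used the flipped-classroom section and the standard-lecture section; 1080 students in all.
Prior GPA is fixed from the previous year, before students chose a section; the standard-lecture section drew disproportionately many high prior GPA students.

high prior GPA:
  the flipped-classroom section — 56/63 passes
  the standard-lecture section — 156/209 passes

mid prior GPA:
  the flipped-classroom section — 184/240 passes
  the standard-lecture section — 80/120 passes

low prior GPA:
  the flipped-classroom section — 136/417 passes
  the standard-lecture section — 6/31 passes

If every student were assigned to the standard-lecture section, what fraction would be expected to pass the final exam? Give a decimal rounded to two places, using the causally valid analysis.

The prior GPA band-specific comparison favours the flipped-classroom section throughout, but the pooled figures favour the standard-lecture section. The question is whether to condition on prior GPA band.
Prior GPA band satisfies the back-door criterion: it is not a descendant of the teaching method, and it blocks the spurious path from teaching method to outcome. Adjusting for it (i.e., using the within-prior GPA band rates) gives the causal effect.
Standardising the standard-lecture section to the population prior GPA band mix: 0.252·156/209 + 0.333·80/120 + 0.415·6/31 = 0.490.

0.49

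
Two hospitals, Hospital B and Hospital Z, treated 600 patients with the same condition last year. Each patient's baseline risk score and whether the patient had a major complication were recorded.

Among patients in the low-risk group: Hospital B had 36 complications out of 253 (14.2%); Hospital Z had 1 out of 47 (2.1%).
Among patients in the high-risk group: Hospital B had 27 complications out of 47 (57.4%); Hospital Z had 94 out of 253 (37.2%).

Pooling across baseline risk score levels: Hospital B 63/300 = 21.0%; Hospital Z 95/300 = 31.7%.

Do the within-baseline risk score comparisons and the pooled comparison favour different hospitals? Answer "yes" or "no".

yes

Within each baseline risk score level (low-risk 14.2% vs 2.1%; high-risk 57.4% vs 37.2%), Hospital Z has the lower rate every time. Pooled: 21.0% vs 31.7% — Hospital B has the lower rate overall. The two comparisons disagree.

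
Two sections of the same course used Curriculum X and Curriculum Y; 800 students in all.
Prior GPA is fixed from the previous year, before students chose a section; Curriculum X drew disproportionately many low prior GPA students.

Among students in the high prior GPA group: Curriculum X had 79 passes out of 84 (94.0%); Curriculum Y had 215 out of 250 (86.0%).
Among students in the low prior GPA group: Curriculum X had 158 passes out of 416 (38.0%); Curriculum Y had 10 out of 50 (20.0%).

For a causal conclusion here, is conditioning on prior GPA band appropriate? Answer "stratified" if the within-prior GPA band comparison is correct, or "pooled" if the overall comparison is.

Here prior GPA band is a common cause — it drives both which teaching method a case falls under and the outcome. The crude comparison mixes populations; the stratum-specific rates are the causally relevant ones.
Within each level — high prior GPA: 94.0% vs 86.0%; low prior GPA: 38.0% vs 20.0% — Curriculum X is higher every time.

stratified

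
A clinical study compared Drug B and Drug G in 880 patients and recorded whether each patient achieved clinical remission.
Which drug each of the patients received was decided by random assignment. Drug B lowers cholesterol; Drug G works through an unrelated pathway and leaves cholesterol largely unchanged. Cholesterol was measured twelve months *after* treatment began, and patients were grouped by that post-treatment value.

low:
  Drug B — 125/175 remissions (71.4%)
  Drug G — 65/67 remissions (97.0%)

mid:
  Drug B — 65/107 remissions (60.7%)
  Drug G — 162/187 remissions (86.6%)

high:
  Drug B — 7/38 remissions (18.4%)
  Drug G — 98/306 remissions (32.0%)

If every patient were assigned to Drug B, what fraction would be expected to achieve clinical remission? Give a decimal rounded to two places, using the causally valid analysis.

0.62

Cholesterol is recorded after the drug and is itself shifted by it — it sits on the causal path from drug to outcome. Conditioning on a mediator would strip out part of the effect we want; the pooled comparison gives the total causal effect.
So P(outcome | do(Drug B)) is just the pooled rate for Drug B: 197/320 = 0.616.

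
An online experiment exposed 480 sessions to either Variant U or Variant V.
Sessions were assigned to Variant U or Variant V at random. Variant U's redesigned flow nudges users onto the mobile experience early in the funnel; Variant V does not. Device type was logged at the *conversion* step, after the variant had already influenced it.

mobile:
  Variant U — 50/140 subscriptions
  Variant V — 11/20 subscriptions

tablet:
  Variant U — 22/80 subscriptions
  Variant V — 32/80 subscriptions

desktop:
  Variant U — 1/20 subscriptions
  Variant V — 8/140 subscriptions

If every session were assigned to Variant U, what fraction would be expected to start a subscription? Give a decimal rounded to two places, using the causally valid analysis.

Device type is recorded after the variant and is itself shifted by it — it sits on the causal path from variant to outcome. Conditioning on a mediator would strip out part of the effect we want; the pooled comparison gives the total causal effect.
So P(outcome | do(Variant U)) is just the pooled rate for Variant U: 73/240 = 0.304.

0.30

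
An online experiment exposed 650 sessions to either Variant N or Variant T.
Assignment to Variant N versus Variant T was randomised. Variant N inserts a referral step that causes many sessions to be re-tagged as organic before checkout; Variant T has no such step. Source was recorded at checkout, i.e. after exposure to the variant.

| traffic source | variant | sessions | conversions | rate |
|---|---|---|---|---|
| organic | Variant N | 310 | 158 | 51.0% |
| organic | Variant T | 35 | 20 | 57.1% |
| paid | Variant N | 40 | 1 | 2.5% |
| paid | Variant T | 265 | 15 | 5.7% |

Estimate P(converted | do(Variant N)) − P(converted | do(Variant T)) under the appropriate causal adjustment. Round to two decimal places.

Traffic source is downstream of the variant. One should not condition on a consequence of treatment, so the overall rates are the right comparison.
The causal difference is the pooled difference: 0.454 − 0.117 = +0.338.

+0.34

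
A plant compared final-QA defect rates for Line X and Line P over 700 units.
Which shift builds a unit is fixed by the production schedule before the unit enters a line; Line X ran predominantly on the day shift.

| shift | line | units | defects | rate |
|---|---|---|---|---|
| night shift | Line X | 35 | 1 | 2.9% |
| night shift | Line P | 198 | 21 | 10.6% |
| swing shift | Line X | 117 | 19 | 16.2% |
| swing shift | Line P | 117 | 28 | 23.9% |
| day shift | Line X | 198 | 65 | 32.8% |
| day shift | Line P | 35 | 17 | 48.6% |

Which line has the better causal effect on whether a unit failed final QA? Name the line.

Line X

Shift differs across lines for reasons unrelated to any effect of the line itself, and it separately predicts the outcome — a classic confounder. We must compare within shift levels.
Within each level — night shift: 2.9% vs 10.6%; swing shift: 16.2% vs 23.9%; day shift: 32.8% vs 48.6% — Line X is lower every time.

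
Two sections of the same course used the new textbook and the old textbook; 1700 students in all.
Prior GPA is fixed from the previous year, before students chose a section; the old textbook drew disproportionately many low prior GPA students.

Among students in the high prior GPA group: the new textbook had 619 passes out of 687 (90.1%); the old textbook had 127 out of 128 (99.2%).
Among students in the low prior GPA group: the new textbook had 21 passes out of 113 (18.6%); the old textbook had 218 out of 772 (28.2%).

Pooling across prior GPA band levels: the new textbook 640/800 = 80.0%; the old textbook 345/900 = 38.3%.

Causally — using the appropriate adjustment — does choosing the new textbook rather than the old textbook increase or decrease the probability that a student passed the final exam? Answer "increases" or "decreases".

decreases

The prior GPA band-specific comparison favours the old textbook throughout, but the pooled figures favour the new textbook. The question is whether to condition on prior GPA band.
Prior GPA band differs across teaching methods for reasons unrelated to any effect of the teaching method itself, and it separately predicts the outcome — a classic confounder. We must compare within prior GPA band levels.
Within each level — high prior GPA: 90.1% vs 99.2%; low prior GPA: 18.6% vs 28.2% — the old textbook is higher every time.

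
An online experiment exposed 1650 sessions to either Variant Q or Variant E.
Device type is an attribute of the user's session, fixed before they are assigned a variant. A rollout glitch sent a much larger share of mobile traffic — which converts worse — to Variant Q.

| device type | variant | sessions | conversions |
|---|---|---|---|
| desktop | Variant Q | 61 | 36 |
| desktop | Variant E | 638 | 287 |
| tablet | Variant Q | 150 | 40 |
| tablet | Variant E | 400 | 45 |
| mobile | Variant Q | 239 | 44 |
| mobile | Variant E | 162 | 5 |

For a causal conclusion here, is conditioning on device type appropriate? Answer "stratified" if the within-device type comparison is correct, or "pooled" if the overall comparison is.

Device type differs across variants for reasons unrelated to any effect of the variant itself, and it separately predicts the outcome — a classic confounder. We must compare within device type levels.
Within each level — desktop: 59.0% vs 45.0%; tablet: 26.7% vs 11.2%; mobile: 18.4% vs 3.1% — Variant Q is higher every time.

stratified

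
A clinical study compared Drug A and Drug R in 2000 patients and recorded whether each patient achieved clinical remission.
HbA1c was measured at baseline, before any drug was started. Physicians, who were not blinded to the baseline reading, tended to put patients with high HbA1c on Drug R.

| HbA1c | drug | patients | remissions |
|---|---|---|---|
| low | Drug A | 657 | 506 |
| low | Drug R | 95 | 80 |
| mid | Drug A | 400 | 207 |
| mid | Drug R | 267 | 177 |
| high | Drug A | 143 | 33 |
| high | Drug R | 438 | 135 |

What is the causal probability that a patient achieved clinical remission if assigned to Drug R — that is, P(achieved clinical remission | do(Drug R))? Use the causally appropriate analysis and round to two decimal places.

Within every HbA1c level Drug R has the higher rate, yet pooled Drug A does — Simpson's reversal.
HbA1c satisfies the back-door criterion: it is not a descendant of the drug, and it blocks the spurious path from drug to outcome. Adjusting for it (i.e., using the within-HbA1c rates) gives the causal effect.
Standardising Drug R to the population HbA1c mix: 0.376·80/95 + 0.334·177/267 + 0.290·135/438 = 0.627.

0.63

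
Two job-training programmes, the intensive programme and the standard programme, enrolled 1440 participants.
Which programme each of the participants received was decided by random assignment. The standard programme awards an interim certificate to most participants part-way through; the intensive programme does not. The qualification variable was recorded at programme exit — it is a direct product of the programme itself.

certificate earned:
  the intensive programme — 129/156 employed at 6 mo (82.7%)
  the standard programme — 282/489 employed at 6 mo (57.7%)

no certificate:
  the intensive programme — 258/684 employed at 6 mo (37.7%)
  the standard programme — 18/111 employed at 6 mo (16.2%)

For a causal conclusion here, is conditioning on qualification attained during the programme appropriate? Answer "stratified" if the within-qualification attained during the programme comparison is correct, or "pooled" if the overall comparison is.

Qualification attained during the programme lies on the pathway programme → qualification attained during the programme → outcome, so adjusting for it blocks the indirect effect. For the total causal effect of programme, use the unadjusted pooled rates.
Pooled: the intensive programme 46.1% vs the standard programme 50.0%; the standard programme is higher overall.

pooled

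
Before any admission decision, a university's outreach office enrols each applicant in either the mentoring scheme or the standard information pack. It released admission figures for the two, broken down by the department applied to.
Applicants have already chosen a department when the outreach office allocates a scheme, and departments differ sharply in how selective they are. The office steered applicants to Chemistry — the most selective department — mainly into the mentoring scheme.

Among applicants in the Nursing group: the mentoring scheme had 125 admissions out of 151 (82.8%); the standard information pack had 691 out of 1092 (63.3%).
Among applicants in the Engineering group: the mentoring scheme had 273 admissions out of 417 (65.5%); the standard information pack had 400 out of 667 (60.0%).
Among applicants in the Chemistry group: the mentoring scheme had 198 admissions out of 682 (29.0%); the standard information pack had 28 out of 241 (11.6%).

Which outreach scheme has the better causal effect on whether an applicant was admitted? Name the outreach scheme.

the mentoring scheme

the mentoring scheme is higher inside every department stratum but the standard information pack is higher in aggregate. Whether to stratify depends on how department relates to the outreach scheme.
Department differs across outreach schemes for reasons unrelated to any effect of the outreach scheme itself, and it separately predicts the outcome — a classic confounder. We must compare within department levels.
Within each level — Nursing: 82.8% vs 63.3%; Engineering: 65.5% vs 60.0%; Chemistry: 29.0% vs 11.6% — the mentoring scheme is higher every time.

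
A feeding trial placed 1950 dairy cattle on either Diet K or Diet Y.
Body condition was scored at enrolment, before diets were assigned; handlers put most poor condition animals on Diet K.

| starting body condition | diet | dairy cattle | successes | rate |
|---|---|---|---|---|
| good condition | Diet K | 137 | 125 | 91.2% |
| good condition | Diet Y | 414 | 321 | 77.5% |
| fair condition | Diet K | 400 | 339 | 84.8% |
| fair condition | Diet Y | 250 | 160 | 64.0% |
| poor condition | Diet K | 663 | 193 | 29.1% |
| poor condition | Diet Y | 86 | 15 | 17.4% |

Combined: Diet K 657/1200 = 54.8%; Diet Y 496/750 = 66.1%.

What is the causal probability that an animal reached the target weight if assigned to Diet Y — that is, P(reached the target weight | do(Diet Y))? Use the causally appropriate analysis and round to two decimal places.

0.50

The stratified and pooled comparisons disagree (Diet K wins within each starting body condition; Diet Y wins overall), so the answer turns on the causal role of starting body condition.
Here starting body condition is a common cause — it drives both which diet a case falls under and the outcome. The crude comparison mixes populations; the stratum-specific rates are the causally relevant ones.
Standardising Diet Y to the population starting body condition mix: 0.283·321/414 + 0.333·160/250 + 0.384·15/86 = 0.499.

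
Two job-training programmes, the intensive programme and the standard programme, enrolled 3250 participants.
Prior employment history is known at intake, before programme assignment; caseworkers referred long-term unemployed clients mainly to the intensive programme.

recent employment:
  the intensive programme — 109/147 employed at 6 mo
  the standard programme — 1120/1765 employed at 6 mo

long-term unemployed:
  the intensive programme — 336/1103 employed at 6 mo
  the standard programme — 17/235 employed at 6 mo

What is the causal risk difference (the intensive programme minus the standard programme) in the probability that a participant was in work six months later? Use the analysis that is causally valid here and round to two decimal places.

Here prior employment history is a common cause — it drives both which programme a case falls under and the outcome. The crude comparison mixes populations; the stratum-specific rates are the causally relevant ones.
Adjusting over the population distribution of prior employment history: 0.588·(0.741−0.635) + 0.412·(0.305−0.072) = +0.159.

+0.16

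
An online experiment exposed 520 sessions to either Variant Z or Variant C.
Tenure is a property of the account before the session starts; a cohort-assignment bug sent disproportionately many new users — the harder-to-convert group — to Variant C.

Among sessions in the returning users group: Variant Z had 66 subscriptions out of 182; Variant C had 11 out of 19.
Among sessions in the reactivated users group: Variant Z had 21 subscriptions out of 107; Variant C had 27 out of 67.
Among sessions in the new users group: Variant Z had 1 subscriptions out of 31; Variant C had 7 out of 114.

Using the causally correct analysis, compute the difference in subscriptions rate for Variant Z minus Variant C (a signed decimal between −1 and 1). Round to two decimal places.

Nothing the variant does changes user tenure; the imbalance is an allocation artefact. With user tenure also predicting the outcome, the pooled figure is confounded, and the within-stratum comparison is the causal one.
Adjusting over the population distribution of user tenure: 0.387·(0.363−0.579) + 0.335·(0.196−0.403) + 0.279·(0.032−0.061) = -0.161.

-0.16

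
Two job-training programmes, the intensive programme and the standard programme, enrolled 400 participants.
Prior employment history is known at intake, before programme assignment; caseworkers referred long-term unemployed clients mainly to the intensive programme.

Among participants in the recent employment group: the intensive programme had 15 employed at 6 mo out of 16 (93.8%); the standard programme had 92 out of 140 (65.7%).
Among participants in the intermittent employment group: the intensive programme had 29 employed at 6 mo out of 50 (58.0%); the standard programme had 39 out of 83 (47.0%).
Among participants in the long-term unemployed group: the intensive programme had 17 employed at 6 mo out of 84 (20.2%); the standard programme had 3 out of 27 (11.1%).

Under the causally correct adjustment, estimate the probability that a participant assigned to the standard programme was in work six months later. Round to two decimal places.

0.44

The imbalance in prior employment history arose from how participants were allocated, not from anything the programme did; and prior employment history independently affects the outcome. The pooled gap is confounded — condition on prior employment history.
Standardising the standard programme to the population prior employment history mix: 0.390·92/140 + 0.333·39/83 + 0.278·3/27 = 0.443.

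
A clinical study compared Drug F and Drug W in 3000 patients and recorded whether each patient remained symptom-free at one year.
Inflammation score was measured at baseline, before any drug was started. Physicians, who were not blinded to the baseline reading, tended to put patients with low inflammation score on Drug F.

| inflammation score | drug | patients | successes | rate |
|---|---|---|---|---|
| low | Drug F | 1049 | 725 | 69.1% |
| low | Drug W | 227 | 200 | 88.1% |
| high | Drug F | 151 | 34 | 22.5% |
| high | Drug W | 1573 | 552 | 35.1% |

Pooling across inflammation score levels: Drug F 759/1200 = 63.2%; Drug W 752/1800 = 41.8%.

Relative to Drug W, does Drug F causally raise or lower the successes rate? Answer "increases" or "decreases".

decreases

Within every inflammation score level Drug W has the higher rate, yet pooled Drug F does — Simpson's reversal.
The imbalance in inflammation score arose from how patients were allocated, not from anything the drug did; and inflammation score independently affects the outcome. The pooled gap is confounded — condition on inflammation score.
Within each level — low: 69.1% vs 88.1%; high: 22.5% vs 35.1% — Drug W is higher every time.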